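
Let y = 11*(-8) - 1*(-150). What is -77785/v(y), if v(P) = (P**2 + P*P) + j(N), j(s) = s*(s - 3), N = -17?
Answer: -77785/8028 ≈ -9.6892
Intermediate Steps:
j(s) = s*(-3 + s)
y = 62 (y = -88 + 150 = 62)
v(P) = 340 + 2*P**2 (v(P) = (P**2 + P*P) - 17*(-3 - 17) = (P**2 + P**2) - 17*(-20) = 2*P**2 + 340 = 340 + 2*P**2)
-77785/v(y) = -77785/(340 + 2*62**2) = -77785/(340 + 2*3844) = -77785/(340 + 7688) = -77785/8028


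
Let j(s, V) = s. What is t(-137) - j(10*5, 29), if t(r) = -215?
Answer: -265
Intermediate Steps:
t(-137) - j(10*5, 29) = -215 - 10*5 = -215 - 1*50 = -215 - 50 = -265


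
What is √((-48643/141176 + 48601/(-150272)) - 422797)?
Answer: I*√237025156699794209027/23677232 ≈ 650.23*I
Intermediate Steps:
√((-48643/141176 + 48601/(-150272)) - 422797) = √((-48643*1/141176 + 48601*(-1/150272)) - 422797) = √((-6949/20168 - 48601/150272) - 422797) = √(-253053137/378835712 - 422797) = √(-160170855579601/378835712) = I*√237025156699794209027/23677232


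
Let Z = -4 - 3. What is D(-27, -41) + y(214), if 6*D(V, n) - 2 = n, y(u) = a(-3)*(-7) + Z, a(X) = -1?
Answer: -13/2 ≈ -6.5000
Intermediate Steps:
Z = -7
y(u) = 0 (y(u) = -1*(-7) - 7 = 7 - 7 = 0)
D(V, n) = ⅓ + n/6
D(-27, -41) + y(214) = (⅓ + (⅙)*(-41)) + 0 = (⅓ - 41/6) + 0 = -13/2 + 0 = -13/2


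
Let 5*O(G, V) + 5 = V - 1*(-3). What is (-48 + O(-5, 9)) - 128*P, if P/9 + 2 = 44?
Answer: -242153/5 ≈ -48431.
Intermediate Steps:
O(G, V) = -⅖ + V/5 (O(G, V) = -1 + (V - 1*(-3))/5 = -1 + (V + 3)/5 = -1 + (3 + V)/5 = -1 + (⅗ + V/5) = -⅖ + V/5)
P = 378 (P = -18 + 9*44 = -18 + 396 = 378)
(-48 + O(-5, 9)) - 128*P = (-48 + (-⅖ + (⅕)*9)) - 128*378 = (-48 + (-⅖ + 9/5)) - 48384 = (-48 + 7/5) - 48384 = -233/5 - 48384 = -242153/5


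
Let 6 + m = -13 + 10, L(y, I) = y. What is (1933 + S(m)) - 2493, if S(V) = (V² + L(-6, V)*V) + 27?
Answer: -398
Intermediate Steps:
m = -9 (m = -6 + (-13 + 10) = -6 - 3 = -9)
S(V) = 27 + V² - 6*V (S(V) = (V² - 6*V) + 27 = 27 + V² - 6*V)
(1933 + S(m)) - 2493 = (1933 + (27 + (-9)² - 6*(-9))) - 2493 = (1933 + (27 + 81 + 54)) - 2493 = (1933 + 162) - 2493 = 2095 - 2493 = -398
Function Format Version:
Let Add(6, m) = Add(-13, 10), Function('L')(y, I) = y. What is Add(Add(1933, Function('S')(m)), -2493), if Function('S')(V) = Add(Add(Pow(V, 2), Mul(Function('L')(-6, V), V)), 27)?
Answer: -398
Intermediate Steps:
m = -9 (m = Add(-6, Add(-13, 10)) = Add(-6, -3) = -9)
Function('S')(V) = Add(27, Pow(V, 2), Mul(-6, V)) (Function('S')(V) = Add(Add(Pow(V, 2), Mul(-6, V)), 27) = Add(27, Pow(V, 2), Mul(-6, V)))
Add(Add(1933, Function('S')(m)), -2493) = Add(Add(1933, Add(27, Pow(-9, 2), Mul(-6, -9))), -2493) = Add(Add(1933, Add(27, 81, 54)), -2493) = Add(Add(1933, 162), -2493) = Add(2095, -2493) = -398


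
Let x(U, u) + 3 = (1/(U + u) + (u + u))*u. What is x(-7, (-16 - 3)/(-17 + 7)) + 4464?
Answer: 11393011/2550 ≈ 4467.8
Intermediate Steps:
x(U, u) = -3 + u*(1/(U + u) + 2*u) (x(U, u) = -3 + (1/(U + u) + (u + u))*u = -3 + (1/(U + u) + 2*u)*u = -3 + u*(1/(U + u) + 2*u))
x(-7, (-16 - 3)/(-17 + 7)) + 4464 = (-3*(-7) - 2*(-16 - 3)/(-17 + 7) + 2*((-16 - 3)/(-17 + 7))**3 + 2*(-7)*((-16 - 3)/(-17 + 7))**2)/(-7 + (-16 - 3)/(-17 + 7)) + 4464 = (21 - (-38)/(-10) + 2*(-19/(-10))**3 + 2*(-7)*(-19/(-10))**2)/(-7 - 19/(-10)) + 4464 = (21 - (-38)*(-1)/10 + 2*(-19*(-1/10))**3 + 2*(-7)*(-19*(-1/10))**2)/(-7 - 19*(-1/10)) + 4464 = (21 - 2*19/10 + 2*(19/10)**3 + 2*(-7)*(19/10)**2)/(-7 + 19/10) + 4464 = (21 - 19/5 + 2*(6859/1000) + 2*(-7)*(361/100))/(-51/10) + 4464 = -10*(21 - 19/5 + 6859/500 - 2527/50)/51 + 4464 = -10/51*(-9811/500) + 4464 = 9811/2550 + 4464 = 11393011/2550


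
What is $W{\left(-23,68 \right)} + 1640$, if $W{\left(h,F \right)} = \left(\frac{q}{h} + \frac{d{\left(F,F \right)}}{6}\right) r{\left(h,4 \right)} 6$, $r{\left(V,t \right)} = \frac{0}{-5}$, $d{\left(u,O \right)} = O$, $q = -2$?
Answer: $1640$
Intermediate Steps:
$r{\left(V,t \right)} = 0$ ($r{\left(V,t \right)} = 0 \left(- \frac{1}{5}\right) = 0$)
$W{\left(h,F \right)} = 0$ ($W{\left(h,F \right)} = \left(- \frac{2}{h} + \frac{F}{6}\right) 0 \cdot 6 = 0 \cdot 6 = 0$)
$W{\left(-23,68 \right)} + 1640 = 0 + 1640 = 1640$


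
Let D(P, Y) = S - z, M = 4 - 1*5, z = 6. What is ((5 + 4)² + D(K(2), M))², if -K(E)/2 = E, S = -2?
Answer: 5329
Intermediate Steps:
K(E) = -2*E
M = -1 (M = 4 - 5 = -1)
D(P, Y) = -8 (D(P, Y) = -2 - 1*6 = -2 - 6 = -8)
((5 + 4)² + D(K(2), M))² = ((5 + 4)² - 8)² = (9² - 8)² = (81 - 8)² = 73² = 5329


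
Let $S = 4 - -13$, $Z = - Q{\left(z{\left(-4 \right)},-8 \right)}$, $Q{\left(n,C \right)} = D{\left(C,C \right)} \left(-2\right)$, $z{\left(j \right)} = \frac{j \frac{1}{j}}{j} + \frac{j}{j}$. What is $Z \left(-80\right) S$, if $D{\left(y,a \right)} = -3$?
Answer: $8160$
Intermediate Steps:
$z{\left(j \right)} = 1 + \frac{1}{j}$ ($z{\left(j \right)} = 1 \frac{1}{j} + 1 = \frac{1}{j} + 1 = 1 + \frac{1}{j}$)
$Q{\left(n,C \right)} = 6$ ($Q{\left(n,C \right)} = \left(-3\right) \left(-2\right) = 6$)
$Z = -6$ ($Z = \left(-1\right) 6 = -6$)
$S = 17$ ($S = 4 + 13 = 17$)
$Z \left(-80\right) S = \left(-6\right) \left(-80\right) 17 = 480 \cdot 17 = 8160$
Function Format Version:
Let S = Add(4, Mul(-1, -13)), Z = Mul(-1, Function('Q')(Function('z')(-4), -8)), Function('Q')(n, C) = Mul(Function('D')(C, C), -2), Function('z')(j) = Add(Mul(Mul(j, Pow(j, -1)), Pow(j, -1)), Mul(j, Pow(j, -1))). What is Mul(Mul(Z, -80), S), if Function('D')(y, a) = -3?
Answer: 8160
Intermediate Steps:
Function('z')(j) = Add(1, Pow(j, -1)) (Function('z')(j) = Add(Mul(1, Pow(j, -1)), 1) = Add(Pow(j, -1), 1) = Add(1, Pow(j, -1)))
Function('Q')(n, C) = 6 (Function('Q')(n, C) = Mul(-3, -2) = 6)
Z = -6 (Z = Mul(-1, 6) = -6)
S = 17 (S = Add(4, 13) = 17)
Mul(Mul(Z, -80), S) = Mul(Mul(-6, -80), 17) = Mul(480, 17) = 8160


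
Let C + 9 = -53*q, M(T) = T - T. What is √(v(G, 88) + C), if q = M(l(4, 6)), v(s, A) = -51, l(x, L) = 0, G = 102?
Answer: 2*I*√15 ≈ 7.746*I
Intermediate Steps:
M(T) = 0
q = 0
C = -9 (C = -9 - 53*0 = -9 + 0 = -9)
√(v(G, 88) + C) = √(-51 - 9) = √(-60) = 2*I*√15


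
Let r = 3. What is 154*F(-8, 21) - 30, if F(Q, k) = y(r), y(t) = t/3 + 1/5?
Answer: 774/5 ≈ 154.80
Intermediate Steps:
y(t) = ⅕ + t/3 (y(t) = t*(⅓) + 1*(⅕) = t/3 + ⅕ = ⅕ + t/3)
F(Q, k) = 6/5 (F(Q, k) = ⅕ + (⅓)*3 = ⅕ + 1 = 6/5)
154*F(-8, 21) - 30 = 154*(6/5) - 30 = 924/5 - 30 = 774/5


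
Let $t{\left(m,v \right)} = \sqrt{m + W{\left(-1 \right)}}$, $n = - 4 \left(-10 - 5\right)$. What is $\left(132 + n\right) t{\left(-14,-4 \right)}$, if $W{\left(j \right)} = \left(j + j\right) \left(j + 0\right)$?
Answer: $384 i \sqrt{3} \approx 665.11 i$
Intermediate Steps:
$n = 60$ ($n = \left(-4\right) \left(-15\right) = 60$)
$W{\left(j \right)} = 2 j^{2}$ ($W{\left(j \right)} = 2 j j = 2 j^{2}$)
$t{\left(m,v \right)} = \sqrt{2 + m}$ ($t{\left(m,v \right)} = \sqrt{m + 2 \left(-1\right)^{2}} = \sqrt{m + 2 \cdot 1} = \sqrt{m + 2} = \sqrt{2 + m}$)
$\left(132 + n\right) t{\left(-14,-4 \right)} = \left(132 + 60\right) \sqrt{2 - 14} = 192 \sqrt{-12} = 192 \cdot 2 i \sqrt{3} = 384 i \sqrt{3}$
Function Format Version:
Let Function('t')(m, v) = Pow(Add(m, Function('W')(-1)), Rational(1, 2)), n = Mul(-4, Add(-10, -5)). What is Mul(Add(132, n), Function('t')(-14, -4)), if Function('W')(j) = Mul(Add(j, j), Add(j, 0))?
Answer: Mul(384, I, Pow(3, Rational(1, 2))) ≈ Mul(665.11, I)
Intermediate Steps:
n = 60 (n = Mul(-4, -15) = 60)
Function('W')(j) = Mul(2, Pow(j, 2)) (Function('W')(j) = Mul(Mul(2, j), j) = Mul(2, Pow(j, 2)))
Function('t')(m, v) = Pow(Add(2, m), Rational(1, 2)) (Function('t')(m, v) = Pow(Add(m, Mul(2, Pow(-1, 2))), Rational(1, 2)) = Pow(Add(m, Mul(2, 1)), Rational(1, 2)) = Pow(Add(m, 2), Rational(1, 2)) = Pow(Add(2, m), Rational(1, 2)))
Mul(Add(132, n), Function('t')(-14, -4)) = Mul(Add(132, 60), Pow(Add(2, -14), Rational(1, 2))) = Mul(192, Pow(-12, Rational(1, 2))) = Mul(192, Mul(2, I, Pow(3, Rational(1, 2)))) = Mul(384, I, Pow(3, Rational(1, 2)))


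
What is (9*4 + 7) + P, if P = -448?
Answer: -405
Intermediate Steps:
(9*4 + 7) + P = (9*4 + 7) - 448 = (36 + 7) - 448 = 43 - 448 = -405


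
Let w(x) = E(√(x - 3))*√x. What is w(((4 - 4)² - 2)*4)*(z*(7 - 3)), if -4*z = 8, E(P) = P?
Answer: 16*√22 ≈ 75.047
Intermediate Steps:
z = -2 (z = -¼*8 = -2)
w(x) = √x*√(-3 + x) (w(x) = √(x - 3)*√x = √(-3 + x)*√x = √x*√(-3 + x))
w(((4 - 4)² - 2)*4)*(z*(7 - 3)) = (√(((4 - 4)² - 2)*4)*√(-3 + ((4 - 4)² - 2)*4))*(-2*(7 - 3)) = (√((0² - 2)*4)*√(-3 + (0² - 2)*4))*(-2*4) = (√((0 - 2)*4)*√(-3 + (0 - 2)*4))*(-8) = (√(-2*4)*√(-3 - 2*4))*(-8) = (√(-8)*√(-3 - 8))*(-8) = ((2*I*√2)*√(-11))*(-8) = ((2*I*√2)*(I*√11))*(-8) = -2*√22*(-8) = 16*√22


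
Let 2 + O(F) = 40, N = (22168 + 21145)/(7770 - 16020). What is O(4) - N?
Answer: 356813/8250 ≈ 43.250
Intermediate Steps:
N = -43313/8250 (N = 43313/(-8250) = 43313*(-1/8250) = -43313/8250 ≈ -5.2501)
O(F) = 38 (O(F) = -2 + 40 = 38)
O(4) - N = 38 - 1*(-43313/8250) = 38 + 43313/8250 = 356813/8250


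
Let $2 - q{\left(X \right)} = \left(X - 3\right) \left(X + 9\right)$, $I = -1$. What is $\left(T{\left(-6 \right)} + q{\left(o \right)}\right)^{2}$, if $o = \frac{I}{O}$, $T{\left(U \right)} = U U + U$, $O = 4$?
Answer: $\frac{935089}{256} \approx 3652.7$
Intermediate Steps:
$T{\left(U \right)} = U + U^{2}$ ($T{\left(U \right)} = U^{2} + U = U + U^{2}$)
$o = - \frac{1}{4} \approx -0.25$
$q{\left(X \right)} = 2 - \left(-3 + X\right) \left(9 + X\right)$ ($q{\left(X \right)} = 2 - \left(X - 3\right) \left(X + 9\right) = 2 - \left(-3 + X\right) \left(9 + X\right)$)
$\left(T{\left(-6 \right)} + q{\left(o \right)}\right)^{2} = \left(- 6 \left(1 - 6\right) - - \frac{487}{16}\right)^{2} = \left(\left(-6\right) \left(-5\right) + \left(29 - \frac{1}{16} + \frac{3}{2}\right)\right)^{2} = \left(30 + \left(29 - \frac{1}{16} + \frac{3}{2}\right)\right)^{2} = \left(30 + \frac{487}{16}\right)^{2} = \left(\frac{967}{16}\right)^{2} = \frac{935089}{256}$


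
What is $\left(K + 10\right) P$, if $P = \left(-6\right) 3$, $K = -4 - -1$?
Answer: $-126$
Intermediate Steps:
$K = -3$ ($K = -4 + 1 = -3$)
$P = -18$
$\left(K + 10\right) P = \left(-3 + 10\right) \left(-18\right) = 7 \left(-18\right) = -126$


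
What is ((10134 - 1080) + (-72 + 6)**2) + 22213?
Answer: 35623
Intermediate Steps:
((10134 - 1080) + (-72 + 6)**2) + 22213 = (9054 + (-66)**2) + 22213 = (9054 + 4356) + 22213 = 13410 + 22213 = 35623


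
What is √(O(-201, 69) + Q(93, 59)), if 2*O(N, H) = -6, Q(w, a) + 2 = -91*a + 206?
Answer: 4*I*√323 ≈ 71.889*I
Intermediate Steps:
Q(w, a) = 204 - 91*a (Q(w, a) = -2 + (-91*a + 206) = -2 + (206 - 91*a) = 204 - 91*a)
O(N, H) = -3 (O(N, H) = (½)*(-6) = -3)
√(O(-201, 69) + Q(93, 59)) = √(-3 + (204 - 91*59)) = √(-3 + (204 - 5369)) = √(-3 - 5165) = √(-5168) = 4*I*√323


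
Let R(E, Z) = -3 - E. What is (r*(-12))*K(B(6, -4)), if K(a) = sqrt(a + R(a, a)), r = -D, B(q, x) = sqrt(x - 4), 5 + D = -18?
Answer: -276*I*sqrt(3) ≈ -478.05*I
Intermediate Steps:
D = -23 (D = -5 - 18 = -23)
B(q, x) = sqrt(-4 + x)
r = 23 (r = -1*(-23) = 23)
K(a) = I*sqrt(3) (K(a) = sqrt(a + (-3 - a)) = sqrt(-3) = I*sqrt(3))
(r*(-12))*K(B(6, -4)) = (23*(-12))*(I*sqrt(3)) = -276*I*sqrt(3)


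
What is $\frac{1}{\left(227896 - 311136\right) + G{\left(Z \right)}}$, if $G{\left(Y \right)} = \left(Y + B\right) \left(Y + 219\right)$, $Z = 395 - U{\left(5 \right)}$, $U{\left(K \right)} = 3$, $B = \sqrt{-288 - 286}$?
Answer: $\frac{78136}{12317612119} - \frac{611 i \sqrt{574}}{24635224238} \approx 6.3434 \cdot 10^{-6} - 5.9421 \cdot 10^{-7} i$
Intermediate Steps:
$B = i \sqrt{574}$ ($B = \sqrt{-574} = i \sqrt{574} \approx 23.958 i$)
$Z = 392$ ($Z = 395 - 3 = 392$)
$G{\left(Y \right)} = \left(219 + Y\right) \left(Y + i \sqrt{574}\right)$ ($G{\left(Y \right)} = \left(Y + i \sqrt{574}\right) \left(Y + 219\right) = \left(Y + i \sqrt{574}\right) \left(219 + Y\right) = \left(219 + Y\right) \left(Y + i \sqrt{574}\right)$)
$\frac{1}{\left(227896 - 311136\right) + G{\left(Z \right)}} = \frac{1}{\left(227896 - 311136\right) + \left(392^{2} + 219 \cdot 392 + 219 i \sqrt{574} + i 392 \sqrt{574}\right)} = \frac{1}{-83240 + \left(153664 + 85848 + 219 i \sqrt{574} + 392 i \sqrt{574}\right)} = \frac{1}{-83240 + \left(239512 + 611 i \sqrt{574}\right)} = \frac{1}{156272 + 611 i \sqrt{574}}$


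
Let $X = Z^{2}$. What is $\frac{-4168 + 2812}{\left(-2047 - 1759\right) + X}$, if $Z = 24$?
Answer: $\frac{678}{1615} \approx 0.41981$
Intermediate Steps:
$X = 576$ ($X = 24^{2} = 576$)
$\frac{-4168 + 2812}{\left(-2047 - 1759\right) + X} = \frac{-4168 + 2812}{\left(-2047 - 1759\right) + 576} = - \frac{1356}{\left(-2047 - 1759\right) + 576} = - \frac{1356}{-3806 + 576} = - \frac{1356}{-3230} = \left(-1356\right) \left(- \frac{1}{3230}\right) = \frac{678}{1615}$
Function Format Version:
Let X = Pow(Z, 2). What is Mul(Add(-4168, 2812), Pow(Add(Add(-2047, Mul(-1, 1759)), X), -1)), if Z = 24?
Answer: Rational(678, 1615) ≈ 0.41981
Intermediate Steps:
X = 576 (X = Pow(24, 2) = 576)
Mul(Add(-4168, 2812), Pow(Add(Add(-2047, Mul(-1, 1759)), X), -1)) = Mul(Add(-4168, 2812), Pow(Add(Add(-2047, Mul(-1, 1759)), 576), -1)) = Mul(-1356, Pow(Add(Add(-2047, -1759), 576), -1)) = Mul(-1356, Pow(Add(-3806, 576), -1)) = Mul(-1356, Pow(-3230, -1)) = Mul(-1356, Rational(-1, 3230)) = Rational(678, 1615)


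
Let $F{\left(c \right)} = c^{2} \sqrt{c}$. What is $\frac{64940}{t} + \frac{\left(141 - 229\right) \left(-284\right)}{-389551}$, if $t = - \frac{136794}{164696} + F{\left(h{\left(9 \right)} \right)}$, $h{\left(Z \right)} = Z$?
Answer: $\frac{297527907748208}{1109784442431} \approx 268.1$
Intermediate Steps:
$F{\left(c \right)} = c^{\frac{5}{2}}$
$t = \frac{2848881}{11764}$ ($t = - \frac{136794}{164696} + 9^{\frac{5}{2}} = \left(-136794\right) \frac{1}{164696} + 243 = - \frac{9771}{11764} + 243 = \frac{2848881}{11764} \approx 242.17$)
$\frac{64940}{t} + \frac{\left(141 - 229\right) \left(-284\right)}{-389551} = \frac{64940}{\frac{2848881}{11764}} + \frac{\left(141 - 229\right) \left(-284\right)}{-389551} = 64940 \cdot \frac{11764}{2848881} + \left(-88\right) \left(-284\right) \left(- \frac{1}{389551}\right) = \frac{763954160}{2848881} + 24992 \left(- \frac{1}{389551}\right) = \frac{763954160}{2848881} - \frac{24992}{389551} = \frac{297527907748208}{1109784442431}$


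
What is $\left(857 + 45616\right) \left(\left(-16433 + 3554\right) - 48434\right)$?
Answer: $-2849399049$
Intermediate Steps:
$\left(857 + 45616\right) \left(\left(-16433 + 3554\right) - 48434\right) = 46473 \left(-12879 - 48434\right) = 46473 \left(-61313\right) = -2849399049$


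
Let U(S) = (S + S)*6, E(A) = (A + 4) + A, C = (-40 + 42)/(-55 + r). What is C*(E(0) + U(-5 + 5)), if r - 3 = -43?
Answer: -8/95 ≈ -0.084211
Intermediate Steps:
r = -40 (r = 3 - 43 = -40)
C = -2/95 (C = (-40 + 42)/(-55 - 40) = 2/(-95) = 2*(-1/95) = -2/95 ≈ -0.021053)
E(A) = 4 + 2*A (E(A) = (4 + A) + A = 4 + 2*A)
U(S) = 12*S (U(S) = (2*S)*6 = 12*S)
C*(E(0) + U(-5 + 5)) = -2*((4 + 2*0) + 12*(-5 + 5))/95 = -2*((4 + 0) + 12*0)/95 = -2*(4 + 0)/95 = -2/95*4 = -8/95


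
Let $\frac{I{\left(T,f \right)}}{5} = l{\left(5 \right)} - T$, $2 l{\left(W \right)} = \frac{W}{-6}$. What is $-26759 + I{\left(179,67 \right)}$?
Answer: $- \frac{331873}{12} \approx -27656.0$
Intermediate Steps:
$l{\left(W \right)} = - \frac{W}{12}$ ($l{\left(W \right)} = \frac{W \frac{1}{-6}}{2} = \frac{W \left(- \frac{1}{6}\right)}{2} = \frac{\left(- \frac{1}{6}\right) W}{2} = - \frac{W}{12}$)
$I{\left(T,f \right)} = - \frac{25}{12} - 5 T$ ($I{\left(T,f \right)} = 5 \left(\left(- \frac{1}{12}\right) 5 - T\right) = 5 \left(- \frac{5}{12} - T\right) = - \frac{25}{12} - 5 T$)
$-26759 + I{\left(179,67 \right)} = -26759 - \frac{10765}{12} = - \frac{331873}{12}$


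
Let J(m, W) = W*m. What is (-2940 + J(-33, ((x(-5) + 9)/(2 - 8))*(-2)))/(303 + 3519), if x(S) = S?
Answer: -1492/1911 ≈ -0.78074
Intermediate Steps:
(-2940 + J(-33, ((x(-5) + 9)/(2 - 8))*(-2)))/(303 + 3519) = (-2940 + (((-5 + 9)/(2 - 8))*(-2))*(-33))/(303 + 3519) = (-2940 + ((4/(-6))*(-2))*(-33))/3822 = (-2940 + ((4*(-⅙))*(-2))*(-33))*(1/3822) = (-2940 - ⅔*(-2)*(-33))*(1/3822) = (-2940 + (4/3)*(-33))*(1/3822) = (-2940 - 44)*(1/3822) = -2984*1/3822 = -1492/1911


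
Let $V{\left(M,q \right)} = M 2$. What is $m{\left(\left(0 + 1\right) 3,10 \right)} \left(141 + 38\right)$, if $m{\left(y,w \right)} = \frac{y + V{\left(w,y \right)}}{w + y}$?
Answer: $\frac{4117}{13} \approx 316.69$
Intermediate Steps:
$V{\left(M,q \right)} = 2 M$
$m{\left(y,w \right)} = \frac{y + 2 w}{w + y}$
$m{\left(\left(0 + 1\right) 3,10 \right)} \left(141 + 38\right) = \frac{\left(0 + 1\right) 3 + 2 \cdot 10}{10 + \left(0 + 1\right) 3} \left(141 + 38\right) = \frac{1 \cdot 3 + 20}{10 + 1 \cdot 3} \cdot 179 = \frac{3 + 20}{10 + 3} \cdot 179 = \frac{1}{13} \cdot 23 \cdot 179 = \frac{23}{13} \cdot 179 = \frac{4117}{13}$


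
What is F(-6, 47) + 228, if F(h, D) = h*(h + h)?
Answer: 300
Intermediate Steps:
F(h, D) = 2*h**2 (F(h, D) = h*(2*h) = 2*h**2)
F(-6, 47) + 228 = 2*(-6)**2 + 228 = 2*36 + 228 = 72 + 228 = 300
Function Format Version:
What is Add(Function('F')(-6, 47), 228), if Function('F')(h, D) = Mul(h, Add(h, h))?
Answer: 300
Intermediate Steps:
Function('F')(h, D) = Mul(2, Pow(h, 2)) (Function('F')(h, D) = Mul(h, Mul(2, h)) = Mul(2, Pow(h, 2)))
Add(Function('F')(-6, 47), 228) = Add(Mul(2, Pow(-6, 2)), 228) = Add(Mul(2, 36), 228) = Add(72, 228) = 300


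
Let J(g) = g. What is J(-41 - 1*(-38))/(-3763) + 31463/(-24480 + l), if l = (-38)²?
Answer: -118326161/86684468 ≈ -1.3650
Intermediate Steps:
l = 1444
J(-41 - 1*(-38))/(-3763) + 31463/(-24480 + l) = (-41 - 1*(-38))/(-3763) + 31463/(-24480 + 1444) = (-41 + 38)*(-1/3763) + 31463/(-23036) = -3*(-1/3763) + 31463*(-1/23036) = 3/3763 - 31463/23036 = -118326161/86684468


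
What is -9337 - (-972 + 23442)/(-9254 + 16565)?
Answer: -22761759/2437 ≈ -9340.1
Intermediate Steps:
-9337 - (-972 + 23442)/(-9254 + 16565) = -9337 - 22470/7311 = -9337 - 1*7490/2437 = -9337 - 7490/2437 = -22761759/2437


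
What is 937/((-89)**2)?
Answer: 937/7921 ≈ 0.11829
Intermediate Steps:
937/((-89)**2) = 937/7921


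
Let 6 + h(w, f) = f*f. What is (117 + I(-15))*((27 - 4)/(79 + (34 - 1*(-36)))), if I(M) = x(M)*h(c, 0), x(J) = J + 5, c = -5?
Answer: 4071/149 ≈ 27.322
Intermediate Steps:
h(w, f) = -6 + f² (h(w, f) = -6 + f*f = -6 + f²)
x(J) = 5 + J
I(M) = -30 - 6*M (I(M) = (5 + M)*(-6 + 0²) = (5 + M)*(-6 + 0) = (5 + M)*(-6) = -30 - 6*M)
(117 + I(-15))*((27 - 4)/(79 + (34 - 1*(-36)))) = (117 + (-30 - 6*(-15)))*((27 - 4)/(79 + (34 - 1*(-36)))) = (117 + (-30 + 90))*(23/(79 + (34 + 36))) = (117 + 60)*(23/(79 + 70)) = 177*(23/149) = 4071/149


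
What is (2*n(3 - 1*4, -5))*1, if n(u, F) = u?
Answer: -2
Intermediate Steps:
(2*n(3 - 1*4, -5))*1 = (2*(3 - 1*4))*1 = (2*(3 - 4))*1 = (2*(-1))*1 = -2*1 = -2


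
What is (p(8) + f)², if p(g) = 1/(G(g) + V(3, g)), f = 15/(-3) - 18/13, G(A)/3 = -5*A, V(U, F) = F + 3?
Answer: 82083600/2007889 ≈ 40.881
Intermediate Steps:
V(U, F) = 3 + F
G(A) = -15*A (G(A) = 3*(-5*A) = -15*A)
f = -83/13 (f = 15*(-⅓) - 18*1/13 = -5 - 18/13 = -83/13 ≈ -6.3846)
p(g) = 1/(3 - 14*g) (p(g) = 1/(-15*g + (3 + g)) = 1/(3 - 14*g))
(p(8) + f)² = (-1/(-3 + 14*8) - 83/13)² = (-1/(-3 + 112) - 83/13)² = (-1/109 - 83/13)² = (-9060/1417)² = 82083600/2007889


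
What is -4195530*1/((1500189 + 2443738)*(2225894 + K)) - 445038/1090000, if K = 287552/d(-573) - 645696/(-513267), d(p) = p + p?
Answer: -19148243893704188592055347/46898380386819242275085000 ≈ -0.40829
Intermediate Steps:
d(p) = 2*p
K = -24475164128/98033997 (K = 287552/((2*(-573))) - 645696/(-513267) = 287552/(-1146) - 645696*(-1/513267) = 287552*(-1/1146) + 215232/171089 = -143776/573 + 215232/171089 = -24475164128/98033997 ≈ -249.66)
-4195530*1/((1500189 + 2443738)*(2225894 + K)) - 445038/1090000 = -4195530*1/((1500189 + 2443738)*(2225894 - 24475164128/98033997)) - 445038/1090000 = -4195530/((218188810554190/98033997)*3943927) - 445038*1/1090000 = -4195530/860520741042554904130/98033997 - 222519/545000 = -4195530*98033997/860520741042554904130 - 222519/545000 = -41130457543341/86052074104255490413 - 222519/545000 = -19148243893704188592055347/46898380386819242275085000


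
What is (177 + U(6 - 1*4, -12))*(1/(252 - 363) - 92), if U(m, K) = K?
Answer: -561715/37 ≈ -15181.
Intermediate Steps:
(177 + U(6 - 1*4, -12))*(1/(252 - 363) - 92) = (177 - 12)*(1/(252 - 363) - 92) = 165*(1/(-111) - 92) = 165*(-1/111 - 92) = 165*(-10213/111) = -561715/37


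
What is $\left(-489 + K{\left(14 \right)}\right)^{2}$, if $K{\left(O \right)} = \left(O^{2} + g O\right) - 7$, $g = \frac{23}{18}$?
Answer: $\frac{6446521}{81} \approx 79587.0$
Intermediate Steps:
$g = \frac{23}{18}$ ($g = 23 \cdot \frac{1}{18} = \frac{23}{18} \approx 1.2778$)
$K{\left(O \right)} = -7 + O^{2} + \frac{23 O}{18}$ ($K{\left(O \right)} = \left(O^{2} + \frac{23 O}{18}\right) - 7 = -7 + O^{2} + \frac{23 O}{18}$)
$\left(-489 + K{\left(14 \right)}\right)^{2} = \left(-489 + \left(-7 + 14^{2} + \frac{23}{18} \cdot 14\right)\right)^{2} = \left(-489 + \left(-7 + 196 + \frac{161}{9}\right)\right)^{2} = \left(-489 + \frac{1862}{9}\right)^{2} = \left(- \frac{2539}{9}\right)^{2} = \frac{6446521}{81}$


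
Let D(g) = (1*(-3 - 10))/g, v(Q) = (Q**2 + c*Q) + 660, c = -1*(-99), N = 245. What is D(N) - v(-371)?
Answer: -24885153/245 ≈ -1.0157e+5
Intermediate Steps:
c = 99
v(Q) = 660 + Q**2 + 99*Q (v(Q) = (Q**2 + 99*Q) + 660 = 660 + Q**2 + 99*Q)
D(g) = -13/g (D(g) = (1*(-13))/g = -13/g)
D(N) - v(-371) = -13/245 - (660 + (-371)**2 + 99*(-371)) = -13*1/245 - (660 + 137641 - 36729) = -13/245 - 1*101572 = -13/245 - 101572 = -24885153/245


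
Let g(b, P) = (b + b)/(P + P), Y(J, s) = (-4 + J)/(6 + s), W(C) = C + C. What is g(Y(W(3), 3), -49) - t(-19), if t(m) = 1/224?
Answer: -127/14112 ≈ -0.0089994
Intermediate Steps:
W(C) = 2*C
Y(J, s) = (-4 + J)/(6 + s)
t(m) = 1/224
g(b, P) = b/P (g(b, P) = (2*b)/((2*P)) = (2*b)*(1/(2*P)) = b/P)
g(Y(W(3), 3), -49) - t(-19) = ((-4 + 2*3)/(6 + 3))/(-49) - 1*1/224 = ((-4 + 6)/9)*(-1/49) - 1/224 = ((1/9)*2)*(-1/49) - 1/224 = (2/9)*(-1/49) - 1/224 = -2/441 - 1/224 = -127/14112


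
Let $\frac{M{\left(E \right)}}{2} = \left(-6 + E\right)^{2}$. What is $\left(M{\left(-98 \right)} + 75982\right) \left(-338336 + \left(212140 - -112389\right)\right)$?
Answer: $-1347756498$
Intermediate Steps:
$M{\left(E \right)} = 2 \left(-6 + E\right)^{2}$
$\left(M{\left(-98 \right)} + 75982\right) \left(-338336 + \left(212140 - -112389\right)\right) = \left(2 \left(-6 - 98\right)^{2} + 75982\right) \left(-338336 + \left(212140 - -112389\right)\right) = \left(2 \left(-104\right)^{2} + 75982\right) \left(-338336 + \left(212140 + 112389\right)\right) = \left(2 \cdot 10816 + 75982\right) \left(-338336 + 324529\right) = \left(21632 + 75982\right) \left(-13807\right) = 97614 \left(-13807\right) = -1347756498$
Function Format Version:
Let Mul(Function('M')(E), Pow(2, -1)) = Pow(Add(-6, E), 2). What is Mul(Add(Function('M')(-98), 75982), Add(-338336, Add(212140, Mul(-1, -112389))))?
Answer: -1347756498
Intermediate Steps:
Function('M')(E) = Mul(2, Pow(Add(-6, E), 2))
Mul(Add(Function('M')(-98), 75982), Add(-338336, Add(212140, Mul(-1, -112389)))) = Mul(Add(Mul(2, Pow(Add(-6, -98), 2)), 75982), Add(-338336, Add(212140, Mul(-1, -112389)))) = Mul(Add(Mul(2, Pow(-104, 2)), 75982), Add(-338336, Add(212140, 112389))) = Mul(Add(Mul(2, 10816), 75982), Add(-338336, 324529)) = Mul(Add(21632, 75982), -13807) = Mul(97614, -13807) = -1347756498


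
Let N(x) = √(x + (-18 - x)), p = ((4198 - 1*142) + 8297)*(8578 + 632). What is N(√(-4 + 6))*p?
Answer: 341313390*I*√2 ≈ 4.8269e+8*I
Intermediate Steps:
p = 113771130 (p = ((4198 - 142) + 8297)*9210 = (4056 + 8297)*9210 = 12353*9210 = 113771130)
N(x) = 3*I*√2 (N(x) = √(-18) = 3*I*√2)
N(√(-4 + 6))*p = (3*I*√2)*113771130 = 341313390*I*√2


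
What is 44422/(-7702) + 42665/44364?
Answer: -821065889/170845764 ≈ -4.8059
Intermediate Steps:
44422/(-7702) + 42665/44364 = 44422*(-1/7702) + 42665*(1/44364) = -22211/3851 + 42665/44364 = -821065889/170845764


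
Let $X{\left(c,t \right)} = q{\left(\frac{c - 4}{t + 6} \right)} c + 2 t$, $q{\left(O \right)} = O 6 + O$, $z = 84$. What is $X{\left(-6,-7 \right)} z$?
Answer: $-36456$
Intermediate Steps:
$q{\left(O \right)} = 7 O$ ($q{\left(O \right)} = 6 O + O = 7 O$)
$X{\left(c,t \right)} = 2 t + \frac{7 c \left(-4 + c\right)}{6 + t}$ ($X{\left(c,t \right)} = 7 \frac{c - 4}{t + 6} c + 2 t = 7 \frac{-4 + c}{6 + t} c + 2 t = \frac{7 \left(-4 + c\right)}{6 + t} c + 2 t = \frac{7 c \left(-4 + c\right)}{6 + t} + 2 t = 2 t + \frac{7 c \left(-4 + c\right)}{6 + t}$)
$X{\left(-6,-7 \right)} z = \frac{2 \left(-7\right) \left(6 - 7\right) + 7 \left(-6\right) \left(-4 - 6\right)}{6 - 7} \cdot 84 = \frac{2 \left(-7\right) \left(-1\right) + 7 \left(-6\right) \left(-10\right)}{-1} \cdot 84 = - (14 + 420) 84 = \left(-1\right) 434 \cdot 84 = \left(-434\right) 84 = -36456$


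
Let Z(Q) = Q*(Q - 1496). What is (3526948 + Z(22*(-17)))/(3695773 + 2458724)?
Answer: 469592/683833 ≈ 0.68671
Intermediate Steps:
Z(Q) = Q*(-1496 + Q)
(3526948 + Z(22*(-17)))/(3695773 + 2458724) = (3526948 + (22*(-17))*(-1496 + 22*(-17)))/(3695773 + 2458724) = (3526948 - 374*(-1496 - 374))/6154497 = (3526948 - 374*(-1870))*(1/6154497) = (3526948 + 699380)*(1/6154497) = 4226328*(1/6154497) = 469592/683833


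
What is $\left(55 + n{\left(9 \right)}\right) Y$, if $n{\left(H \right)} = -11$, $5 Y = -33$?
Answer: $- \frac{1452}{5} \approx -290.4$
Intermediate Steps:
$Y = - \frac{33}{5}$ ($Y = \frac{1}{5} \left(-33\right) = - \frac{33}{5} \approx -6.6$)
$\left(55 + n{\left(9 \right)}\right) Y = \left(55 - 11\right) \left(- \frac{33}{5}\right) = 44 \left(- \frac{33}{5}\right) = - \frac{1452}{5}$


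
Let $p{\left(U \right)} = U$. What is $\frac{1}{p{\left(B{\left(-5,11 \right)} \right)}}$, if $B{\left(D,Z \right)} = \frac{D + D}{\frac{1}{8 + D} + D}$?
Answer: $\frac{7}{15} \approx 0.46667$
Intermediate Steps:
$B{\left(D,Z \right)} = \frac{2 D}{D + \frac{1}{8 + D}}$
$\frac{1}{p{\left(B{\left(-5,11 \right)} \right)}} = \frac{1}{2 \left(-5\right) \frac{1}{1 + \left(-5\right)^{2} + 8 \left(-5\right)} \left(8 - 5\right)} = \frac{1}{2 \left(-5\right) \frac{1}{1 + 25 - 40} \cdot 3} = \frac{1}{2 \left(-5\right) \frac{1}{-14} \cdot 3} = \frac{1}{2 \left(-5\right) \left(- \frac{1}{14}\right) 3} = \frac{1}{\frac{15}{7}} = \frac{7}{15}$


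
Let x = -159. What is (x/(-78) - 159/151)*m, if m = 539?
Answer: 2085391/3926 ≈ 531.17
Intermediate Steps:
(x/(-78) - 159/151)*m = (-159/(-78) - 159/151)*539 = (-159*(-1/78) - 159*1/151)*539 = (53/26 - 159/151)*539 = (3869/3926)*539 = 2085391/3926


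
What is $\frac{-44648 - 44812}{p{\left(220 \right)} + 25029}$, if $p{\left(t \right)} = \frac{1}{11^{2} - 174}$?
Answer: $- \frac{1185345}{331634} \approx -3.5743$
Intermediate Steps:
$p{\left(t \right)} = - \frac{1}{53}$ ($p{\left(t \right)} = \frac{1}{121 - 174} = \frac{1}{-53} = - \frac{1}{53}$)
$\frac{-44648 - 44812}{p{\left(220 \right)} + 25029} = \frac{-44648 - 44812}{- \frac{1}{53} + 25029} = - \frac{89460}{\frac{1326536}{53}} = \left(-89460\right) \frac{53}{1326536} = - \frac{1185345}{331634}$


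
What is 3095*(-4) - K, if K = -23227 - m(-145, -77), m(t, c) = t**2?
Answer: 31872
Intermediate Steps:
K = -44252 (K = -23227 - 1*(-145)**2 = -23227 - 1*21025 = -23227 - 21025 = -44252)
3095*(-4) - K = 3095*(-4) - 1*(-44252) = -12380 + 44252 = 31872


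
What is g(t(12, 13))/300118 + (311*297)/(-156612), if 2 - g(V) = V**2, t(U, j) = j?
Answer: -4624525585/7833680036 ≈ -0.59034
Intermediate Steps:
g(V) = 2 - V**2
g(t(12, 13))/300118 + (311*297)/(-156612) = (2 - 1*13**2)/300118 + (311*297)/(-156612) = (2 - 1*169)*(1/300118) + 92367*(-1/156612) = (2 - 169)*(1/300118) - 30789/52204 = -167*1/300118 - 30789/52204 = -167/300118 - 30789/52204 = -4624525585/7833680036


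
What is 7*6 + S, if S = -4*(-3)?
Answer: 54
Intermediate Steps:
S = 12
7*6 + S = 7*6 + 12 = 42 + 12 = 54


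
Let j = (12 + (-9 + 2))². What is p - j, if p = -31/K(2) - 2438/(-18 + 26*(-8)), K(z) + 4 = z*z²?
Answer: -9927/452 ≈ -21.962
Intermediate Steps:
K(z) = -4 + z³ (K(z) = -4 + z*z² = -4 + z³)
p = 1373/452 (p = -31/(-4 + 2³) - 2438/(-18 + 26*(-8)) = -31/(-4 + 8) - 2438/(-18 - 208) = -31/4 - 2438/(-226) = -31*¼ - 2438*(-1/226) = -31/4 + 1219/113 = 1373/452 ≈ 3.0376)
j = 25 (j = (12 - 7)² = 5² = 25)
p - j = 1373/452 - 1*25 = 1373/452 - 25 = -9927/452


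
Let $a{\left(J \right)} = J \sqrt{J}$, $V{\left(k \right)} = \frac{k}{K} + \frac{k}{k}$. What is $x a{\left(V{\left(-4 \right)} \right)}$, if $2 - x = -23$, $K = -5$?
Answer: $27 \sqrt{5} \approx 60.374$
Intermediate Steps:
$V{\left(k \right)} = 1 - \frac{k}{5}$ ($V{\left(k \right)} = \frac{k}{-5} + \frac{k}{k} = k \left(- \frac{1}{5}\right) + 1 = - \frac{k}{5} + 1 = 1 - \frac{k}{5}$)
$a{\left(J \right)} = J^{\frac{3}{2}}$
$x = 25$ ($x = 2 - -23 = 2 + 23 = 25$)
$x a{\left(V{\left(-4 \right)} \right)} = 25 \left(1 - - \frac{4}{5}\right)^{\frac{3}{2}} = 25 \left(1 + \frac{4}{5}\right)^{\frac{3}{2}} = 25 \left(\frac{9}{5}\right)^{\frac{3}{2}} = 25 \frac{27 \sqrt{5}}{25} = 27 \sqrt{5}$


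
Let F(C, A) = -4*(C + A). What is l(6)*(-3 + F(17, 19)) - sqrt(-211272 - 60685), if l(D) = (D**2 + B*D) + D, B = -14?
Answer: 6174 - I*sqrt(271957) ≈ 6174.0 - 521.5*I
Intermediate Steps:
l(D) = D**2 - 13*D (l(D) = (D**2 - 14*D) + D = D**2 - 13*D)
F(C, A) = -4*A - 4*C (F(C, A) = -4*(A + C) = -4*A - 4*C)
l(6)*(-3 + F(17, 19)) - sqrt(-211272 - 60685) = (6*(-13 + 6))*(-3 + (-4*19 - 4*17)) - sqrt(-211272 - 60685) = (6*(-7))*(-3 + (-76 - 68)) - sqrt(-271957) = -42*(-3 - 144) - I*sqrt(271957) = -42*(-147) - I*sqrt(271957) = 6174 - I*sqrt(271957)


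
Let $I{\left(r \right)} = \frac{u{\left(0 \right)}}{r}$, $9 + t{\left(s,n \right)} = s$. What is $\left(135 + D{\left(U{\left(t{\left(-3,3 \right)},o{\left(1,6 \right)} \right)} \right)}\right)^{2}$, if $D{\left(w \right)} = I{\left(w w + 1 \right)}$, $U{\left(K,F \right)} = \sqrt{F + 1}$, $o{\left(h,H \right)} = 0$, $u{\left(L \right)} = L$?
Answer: $18225$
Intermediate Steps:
$t{\left(s,n \right)} = -9 + s$
$U{\left(K,F \right)} = \sqrt{1 + F}$
$I{\left(r \right)} = 0$ ($I{\left(r \right)} = \frac{0}{r} = 0$)
$D{\left(w \right)} = 0$
$\left(135 + D{\left(U{\left(t{\left(-3,3 \right)},o{\left(1,6 \right)} \right)} \right)}\right)^{2} = \left(135 + 0\right)^{2} = 135^{2} = 18225$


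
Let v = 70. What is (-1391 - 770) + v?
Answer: -2091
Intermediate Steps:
(-1391 - 770) + v = (-1391 - 770) + 70 = -2161 + 70 = -2091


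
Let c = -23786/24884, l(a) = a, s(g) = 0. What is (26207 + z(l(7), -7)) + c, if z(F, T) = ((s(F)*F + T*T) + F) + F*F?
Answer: 327362011/12442 ≈ 26311.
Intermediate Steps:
c = -11893/12442 (c = -23786*1/24884 = -11893/12442 ≈ -0.95588)
z(F, T) = F + F**2 + T**2 (z(F, T) = ((0*F + T*T) + F) + F*F = ((0 + T**2) + F) + F**2 = (T**2 + F) + F**2 = (F + T**2) + F**2 = F + F**2 + T**2)
(26207 + z(l(7), -7)) + c = (26207 + (7 + 7**2 + (-7)**2)) - 11893/12442 = (26207 + (7 + 49 + 49)) - 11893/12442 = (26207 + 105) - 11893/12442 = 26312 - 11893/12442 = 327362011/12442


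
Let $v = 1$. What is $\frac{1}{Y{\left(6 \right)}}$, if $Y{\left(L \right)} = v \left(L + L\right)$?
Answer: $\frac{1}{12} \approx 0.083333$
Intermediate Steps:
$Y{\left(L \right)} = 2 L$ ($Y{\left(L \right)} = 1 \left(L + L\right) = 1 \cdot 2 L = 2 L$)
$\frac{1}{Y{\left(6 \right)}} = \frac{1}{2 \cdot 6} = \frac{1}{12}$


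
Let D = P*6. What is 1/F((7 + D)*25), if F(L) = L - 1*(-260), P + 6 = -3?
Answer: -1/915 ≈ -0.0010929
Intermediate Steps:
P = -9 (P = -6 - 3 = -9)
D = -54 (D = -9*6 = -54)
F(L) = 260 + L (F(L) = L + 260 = 260 + L)
1/F((7 + D)*25) = 1/(260 + (7 - 54)*25) = 1/(260 - 47*25) = 1/(260 - 1175) = 1/(-915) = -1/915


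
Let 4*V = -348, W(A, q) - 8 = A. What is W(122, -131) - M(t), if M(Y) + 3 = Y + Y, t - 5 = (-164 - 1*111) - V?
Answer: 499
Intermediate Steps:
W(A, q) = 8 + A
V = -87 (V = (1/4)*(-348) = -87)
t = -183 (t = 5 + ((-164 - 1*111) - 1*(-87)) = 5 + ((-164 - 111) + 87) = 5 + (-275 + 87) = 5 - 188 = -183)
M(Y) = -3 + 2*Y (M(Y) = -3 + (Y + Y) = -3 + 2*Y)
W(122, -131) - M(t) = (8 + 122) - (-3 + 2*(-183)) = 130 - (-3 - 366) = 130 - 1*(-369) = 130 + 369 = 499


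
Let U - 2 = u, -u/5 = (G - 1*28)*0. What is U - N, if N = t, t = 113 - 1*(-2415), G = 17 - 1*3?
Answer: -2526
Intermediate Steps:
G = 14 (G = 17 - 3 = 14)
t = 2528 (t = 113 + 2415 = 2528)
u = 0 (u = -5*(14 - 1*28)*0 = -5*(14 - 28)*0 = -(-70)*0 = -5*0 = 0)
U = 2 (U = 2 + 0 = 2)
N = 2528
U - N = 2 - 1*2528 = 2 - 2528 = -2526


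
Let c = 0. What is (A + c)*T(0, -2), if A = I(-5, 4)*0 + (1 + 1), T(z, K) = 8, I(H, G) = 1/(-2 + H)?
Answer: 16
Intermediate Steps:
A = 2 (A = 0/(-2 - 5) + (1 + 1) = 0/(-7) + 2 = -⅐*0 + 2 = 0 + 2 = 2)
(A + c)*T(0, -2) = (2 + 0)*8 = 2*8 = 16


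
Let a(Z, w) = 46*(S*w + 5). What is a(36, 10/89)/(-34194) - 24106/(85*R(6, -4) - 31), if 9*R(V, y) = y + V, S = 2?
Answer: 110041066709/55285999 ≈ 1990.4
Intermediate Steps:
R(V, y) = V/9 + y/9 (R(V, y) = (y + V)/9 = (V + y)/9 = V/9 + y/9)
a(Z, w) = 230 + 92*w (a(Z, w) = 46*(2*w + 5) = 46*(5 + 2*w) = 230 + 92*w)
a(36, 10/89)/(-34194) - 24106/(85*R(6, -4) - 31) = (230 + 92*(10/89))/(-34194) - 24106/(85*((⅑)*6 + (⅑)*(-4)) - 31) = (230 + 92*(10*(1/89)))*(-1/34194) - 24106/(85*(⅔ - 4/9) - 31) = (230 + 92*(10/89))*(-1/34194) - 24106/(85*(2/9) - 31) = (230 + 920/89)*(-1/34194) - 24106/(170/9 - 31) = (21390/89)*(-1/34194) - 24106/(-109/9) = -3565/507211 - 24106*(-9/109) = -3565/507211 + 216954/109 = 110041066709/55285999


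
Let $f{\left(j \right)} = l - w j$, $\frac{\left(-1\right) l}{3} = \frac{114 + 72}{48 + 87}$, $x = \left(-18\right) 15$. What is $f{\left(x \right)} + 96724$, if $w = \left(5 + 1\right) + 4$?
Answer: $\frac{1491298}{15} \approx 99420.0$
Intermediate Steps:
$w = 10$ ($w = 6 + 4 = 10$)
$x = -270$
$l = - \frac{62}{15}$ ($l = - 3 \frac{114 + 72}{48 + 87} = - 3 \cdot \frac{186}{135} = - 3 \cdot 186 \cdot \frac{1}{135} = \left(-3\right) \frac{62}{45} = - \frac{62}{15} \approx -4.1333$)
$f{\left(j \right)} = - \frac{62}{15} - 10 j$
$f{\left(x \right)} + 96724 = \left(- \frac{62}{15} - -2700\right) + 96724 = \left(- \frac{62}{15} + 2700\right) + 96724 = \frac{40438}{15} + 96724 = \frac{1491298}{15}$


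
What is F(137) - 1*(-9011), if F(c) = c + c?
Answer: 9285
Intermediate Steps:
F(c) = 2*c
F(137) - 1*(-9011) = 2*137 - 1*(-9011) = 274 + 9011 = 9285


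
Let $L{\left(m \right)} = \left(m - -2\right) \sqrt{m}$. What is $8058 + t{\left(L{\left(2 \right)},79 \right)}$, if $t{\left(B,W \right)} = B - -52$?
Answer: $8110 + 4 \sqrt{2} \approx 8115.7$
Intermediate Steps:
$L{\left(m \right)} = \sqrt{m} \left(2 + m\right)$ ($L{\left(m \right)} = \left(m + 2\right) \sqrt{m} = \left(2 + m\right) \sqrt{m} = \sqrt{m} \left(2 + m\right)$)
$t{\left(B,W \right)} = 52 + B$ ($t{\left(B,W \right)} = B + 52 = 52 + B$)
$8058 + t{\left(L{\left(2 \right)},79 \right)} = 8058 + \left(52 + \sqrt{2} \left(2 + 2\right)\right) = 8058 + \left(52 + \sqrt{2} \cdot 4\right) = 8058 + \left(52 + 4 \sqrt{2}\right) = 8110 + 4 \sqrt{2}$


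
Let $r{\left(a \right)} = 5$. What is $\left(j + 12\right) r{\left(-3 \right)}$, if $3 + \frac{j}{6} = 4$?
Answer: $90$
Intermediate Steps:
$j = 6$ ($j = -18 + 6 \cdot 4 = -18 + 24 = 6$)
$\left(j + 12\right) r{\left(-3 \right)} = \left(6 + 12\right) 5 = 18 \cdot 5 = 90$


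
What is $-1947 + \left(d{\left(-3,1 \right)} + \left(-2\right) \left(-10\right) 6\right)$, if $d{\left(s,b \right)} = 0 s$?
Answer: $-1827$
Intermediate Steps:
$d{\left(s,b \right)} = 0$
$-1947 + \left(d{\left(-3,1 \right)} + \left(-2\right) \left(-10\right) 6\right) = -1947 + \left(0 + \left(-2\right) \left(-10\right) 6\right) = -1947 + \left(0 + 20 \cdot 6\right) = -1947 + \left(0 + 120\right) = -1947 + 120 = -1827$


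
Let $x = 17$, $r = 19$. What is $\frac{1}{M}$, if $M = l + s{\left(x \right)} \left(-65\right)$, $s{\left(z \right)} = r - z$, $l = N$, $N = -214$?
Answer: $- \frac{1}{344} \approx -0.002907$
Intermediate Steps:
$l = -214$
$s{\left(z \right)} = 19 - z$
$M = -344$ ($M = -214 + \left(19 - 17\right) \left(-65\right) = -214 + 2 \left(-65\right) = -214 - 130 = -344$)
$\frac{1}{M} = \frac{1}{-344} = - \frac{1}{344}$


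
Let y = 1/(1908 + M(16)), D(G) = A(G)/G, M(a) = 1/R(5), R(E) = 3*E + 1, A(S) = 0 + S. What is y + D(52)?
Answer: 30545/30529 ≈ 1.0005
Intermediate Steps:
A(S) = S
R(E) = 1 + 3*E
M(a) = 1/16 (M(a) = 1/(1 + 3*5) = 1/(1 + 15) = 1/16)
D(G) = 1 (D(G) = G/G = 1)
y = 16/30529 (y = 1/(1908 + 1/16) = 1/(30529/16) = 16/30529 ≈ 0.00052409)
y + D(52) = 16/30529 + 1 = 30545/30529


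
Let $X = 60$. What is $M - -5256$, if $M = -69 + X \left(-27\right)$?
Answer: $3567$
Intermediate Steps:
$M = -1689$ ($M = -69 + 60 \left(-27\right) = -69 - 1620 = -1689$)
$M - -5256 = -1689 - -5256 = -1689 + 5256 = 3567$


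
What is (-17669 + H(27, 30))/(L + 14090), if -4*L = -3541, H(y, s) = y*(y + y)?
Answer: -64844/59901 ≈ -1.0825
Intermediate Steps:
H(y, s) = 2*y² (H(y, s) = y*(2*y) = 2*y²)
L = 3541/4 (L = -¼*(-3541) = 3541/4 ≈ 885.25)
(-17669 + H(27, 30))/(L + 14090) = (-17669 + 2*27²)/(3541/4 + 14090) = (-17669 + 2*729)/(59901/4) = (-17669 + 1458)*(4/59901) = -16211*4/59901 = -64844/59901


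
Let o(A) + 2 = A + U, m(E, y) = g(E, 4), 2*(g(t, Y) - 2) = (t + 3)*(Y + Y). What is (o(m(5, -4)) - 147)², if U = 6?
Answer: 11881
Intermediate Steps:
g(t, Y) = 2 + Y*(3 + t) (g(t, Y) = 2 + ((t + 3)*(Y + Y))/2 = 2 + ((3 + t)*(2*Y))/2 = 2 + (2*Y*(3 + t))/2 = 2 + Y*(3 + t))
m(E, y) = 14 + 4*E (m(E, y) = 2 + 3*4 + 4*E = 2 + 12 + 4*E = 14 + 4*E)
o(A) = 4 + A (o(A) = -2 + (A + 6) = -2 + (6 + A) = 4 + A)
(o(m(5, -4)) - 147)² = ((4 + (14 + 4*5)) - 147)² = ((4 + (14 + 20)) - 147)² = ((4 + 34) - 147)² = (38 - 147)² = (-109)² = 11881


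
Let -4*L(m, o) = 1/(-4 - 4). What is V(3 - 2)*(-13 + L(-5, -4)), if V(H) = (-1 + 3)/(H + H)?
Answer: -415/32 ≈ -12.969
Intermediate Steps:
L(m, o) = 1/32 (L(m, o) = -1/(4*(-4 - 4)) = -¼/(-8) = -¼*(-⅛) = 1/32)
V(H) = 1/H (V(H) = 2/((2*H)) = 2*(1/(2*H)) = 1/H)
V(3 - 2)*(-13 + L(-5, -4)) = (-13 + 1/32)/(3 - 2) = -415/32/1 = 1*(-415/32) = -415/32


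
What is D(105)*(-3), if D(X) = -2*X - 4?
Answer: 642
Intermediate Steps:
D(X) = -4 - 2*X
D(105)*(-3) = (-4 - 2*105)*(-3) = (-4 - 210)*(-3) = -214*(-3) = 642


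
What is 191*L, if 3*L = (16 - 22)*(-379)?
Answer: 144778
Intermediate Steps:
L = 758 (L = ((16 - 22)*(-379))/3 = (-6*(-379))/3 = (1/3)*2274 = 758)
191*L = 191*758 = 144778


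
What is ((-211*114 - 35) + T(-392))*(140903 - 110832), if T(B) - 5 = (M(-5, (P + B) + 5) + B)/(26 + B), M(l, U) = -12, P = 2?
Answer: -132528009070/183 ≈ -7.2420e+8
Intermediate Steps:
T(B) = 5 + (-12 + B)/(26 + B)
((-211*114 - 35) + T(-392))*(140903 - 110832) = ((-211*114 - 35) + 2*(59 + 3*(-392))/(26 - 392))*(140903 - 110832) = ((-24054 - 35) + 2*(59 - 1176)/(-366))*30071 = (-24089 + 2*(-1/366)*(-1117))*30071 = (-24089 + 1117/183)*30071 = -4407170/183*30071 = -132528009070/183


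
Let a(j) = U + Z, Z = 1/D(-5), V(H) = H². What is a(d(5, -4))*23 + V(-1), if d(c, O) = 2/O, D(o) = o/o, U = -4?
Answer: -68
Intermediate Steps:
D(o) = 1
Z = 1 (Z = 1/1 = 1)
a(j) = -3 (a(j) = -4 + 1 = -3)
a(d(5, -4))*23 + V(-1) = -3*23 + (-1)² = -69 + 1 = -68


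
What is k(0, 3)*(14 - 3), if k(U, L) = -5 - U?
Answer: -55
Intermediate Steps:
k(0, 3)*(14 - 3) = (-5 - 1*0)*(14 - 3) = (-5 + 0)*11 = -5*11 = -55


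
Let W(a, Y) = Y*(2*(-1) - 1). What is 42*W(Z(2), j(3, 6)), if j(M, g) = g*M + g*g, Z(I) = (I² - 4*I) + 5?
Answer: -6804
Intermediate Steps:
Z(I) = 5 + I² - 4*I
j(M, g) = g² + M*g (j(M, g) = M*g + g² = g² + M*g)
W(a, Y) = -3*Y (W(a, Y) = Y*(-2 - 1) = Y*(-3) = -3*Y)
42*W(Z(2), j(3, 6)) = 42*(-18*(3 + 6)) = 42*(-18*9) = 42*(-3*54) = 42*(-162) = -6804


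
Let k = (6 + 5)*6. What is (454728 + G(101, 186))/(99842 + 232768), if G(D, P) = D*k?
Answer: 76899/55435 ≈ 1.3872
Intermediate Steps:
k = 66 (k = 11*6 = 66)
G(D, P) = 66*D (G(D, P) = D*66 = 66*D)
(454728 + G(101, 186))/(99842 + 232768) = (454728 + 66*101)/(99842 + 232768) = (454728 + 6666)/332610 = 461394*(1/332610) = 76899/55435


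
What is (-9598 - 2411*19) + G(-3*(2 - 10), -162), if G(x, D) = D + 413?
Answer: -55156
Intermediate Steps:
G(x, D) = 413 + D
(-9598 - 2411*19) + G(-3*(2 - 10), -162) = (-9598 - 2411*19) + (413 - 162) = (-9598 - 45809) + 251 = -55407 + 251 = -55156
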